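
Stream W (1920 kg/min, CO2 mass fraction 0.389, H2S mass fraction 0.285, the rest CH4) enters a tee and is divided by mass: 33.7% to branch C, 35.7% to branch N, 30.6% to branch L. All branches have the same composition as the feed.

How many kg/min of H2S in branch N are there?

195.4 kg/min

Branch N total = 0.357×1920 = 685.44 kg/min.
H2S in N = 0.285×685.44 = 195.35 kg/min.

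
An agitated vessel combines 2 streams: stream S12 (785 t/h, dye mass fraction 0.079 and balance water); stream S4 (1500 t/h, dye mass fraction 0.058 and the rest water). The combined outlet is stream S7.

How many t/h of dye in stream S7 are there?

dye out = dye in = 785×0.079 + 1500×0.058 = 149.01 t/h.

149 t/h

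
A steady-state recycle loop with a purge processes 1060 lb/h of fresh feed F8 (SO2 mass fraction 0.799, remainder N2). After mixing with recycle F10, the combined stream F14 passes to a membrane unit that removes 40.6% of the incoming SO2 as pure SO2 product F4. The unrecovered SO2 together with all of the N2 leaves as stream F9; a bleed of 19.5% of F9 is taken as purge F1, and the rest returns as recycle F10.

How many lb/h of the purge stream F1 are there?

N2 enters only via F8 and leaves only via the purge: 1060×0.201 = 0.195×(N2 in F9), and the membrane unit passes all N2, so N2 in F14 = N2 in F9 = 1092.6 lb/h.
SO2 in F14: m_A = 1060×0.799 + (1−0.195)·(1−0.406)·m_A, so m_A = 846.94/0.5218 = 1623 lb/h.
F9 = (1−0.406)×1623 + 1092.6 = 2056.7 lb/h.
Purge F1 = 0.195×2056.7 = 401.05 lb/h.

401.1 lb/h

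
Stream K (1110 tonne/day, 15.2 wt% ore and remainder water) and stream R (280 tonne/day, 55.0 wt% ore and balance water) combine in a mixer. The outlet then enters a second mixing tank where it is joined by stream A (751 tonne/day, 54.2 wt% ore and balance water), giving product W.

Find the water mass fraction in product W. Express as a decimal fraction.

0.659

Overall, product flow = 2141 tonne/day.
water in = 1110×0.848 + 280×0.450 + 751×0.458 = 1411.2 tonne/day.
water fraction in W = 0.659.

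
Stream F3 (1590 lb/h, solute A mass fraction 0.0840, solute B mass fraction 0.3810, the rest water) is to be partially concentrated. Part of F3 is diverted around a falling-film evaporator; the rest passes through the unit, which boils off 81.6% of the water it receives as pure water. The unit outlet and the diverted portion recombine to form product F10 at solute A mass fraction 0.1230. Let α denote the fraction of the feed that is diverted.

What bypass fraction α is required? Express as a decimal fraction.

0.274

All 1590×0.084 = 133.56 lb/h of solute A reaches F10, so F10 = 133.56/0.123 = 1085.9 lb/h and vapour = 504.15 lb/h.
The evaporator receives (1−α)·1590 of feed at 0.535 water and removes 0.816 of that water:
0.816×0.535×(1−α)×1590 = 504.15
(1−α) = 504.15/694.13 = 0.7263;  α = 0.2737.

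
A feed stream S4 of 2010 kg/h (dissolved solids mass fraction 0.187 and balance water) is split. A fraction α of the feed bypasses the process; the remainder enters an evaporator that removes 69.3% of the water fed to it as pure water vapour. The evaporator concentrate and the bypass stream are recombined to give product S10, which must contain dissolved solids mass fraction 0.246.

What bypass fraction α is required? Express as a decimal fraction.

All 2010×0.187 = 375.87 kg/h of dissolved solids reaches S10, so S10 = 375.87/0.246 = 1527.9 kg/h and vapour = 482.07 kg/h.
The evaporator receives (1−α)·2010 of feed at 0.813 water and removes 0.693 of that water:
0.693×0.813×(1−α)×2010 = 482.07
(1−α) = 482.07/1132.5 = 0.4257;  α = 0.5743.

0.574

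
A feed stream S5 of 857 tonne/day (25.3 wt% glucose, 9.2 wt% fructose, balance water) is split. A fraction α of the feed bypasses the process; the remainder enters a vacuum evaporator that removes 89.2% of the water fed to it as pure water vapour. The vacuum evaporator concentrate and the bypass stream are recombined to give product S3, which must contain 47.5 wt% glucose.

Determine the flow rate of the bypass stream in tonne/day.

All 857×0.253 = 216.82 tonne/day of glucose reaches S3, so S3 = 216.82/0.475 = 456.47 tonne/day and vapour = 400.53 tonne/day.
The evaporator receives (1−α)·857 of feed at 0.655 water and removes 0.892 of that water:
0.892×0.655×(1−α)×857 = 400.53
(1−α) = 400.53/500.71 = 0.7999;  α = 0.2001.
Bypass flow = 0.2001×857 = 171.46 tonne/day.

171.5 tonne/day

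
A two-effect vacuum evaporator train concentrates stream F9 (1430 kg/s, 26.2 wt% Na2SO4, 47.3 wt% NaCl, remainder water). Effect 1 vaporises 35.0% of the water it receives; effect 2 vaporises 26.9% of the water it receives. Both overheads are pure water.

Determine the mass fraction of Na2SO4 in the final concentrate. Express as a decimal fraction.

water in feed = 1430×0.265 = 378.95 kg/s.
After stage 1: water left = (1−0.350)×378.95 = 246.32; stream total = 1297.4 kg/s.
After stage 2: water left = (1−0.269)×246.32 = 180.06; final concentrate = 1231.1 kg/s.
Na2SO4 fraction = 374.66/1231.1 = 0.304.

0.304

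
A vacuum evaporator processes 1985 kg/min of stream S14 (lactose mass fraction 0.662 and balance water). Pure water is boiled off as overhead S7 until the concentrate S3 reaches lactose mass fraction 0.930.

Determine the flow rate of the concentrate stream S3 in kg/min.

lactose is conserved: 1985×0.662 = 1314.1 kg/min all reports to the concentrate.
Concentrate = 1314.1/(target fraction) = 1413 kg/min.

1413 kg/min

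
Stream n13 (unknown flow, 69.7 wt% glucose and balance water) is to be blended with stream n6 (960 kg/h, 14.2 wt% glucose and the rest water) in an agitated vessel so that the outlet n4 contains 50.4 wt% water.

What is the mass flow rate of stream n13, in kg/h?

Let n13 be the unknown flow. Total out = 960 + n13.
water balance: 823.68 + 0.303·n13 = 0.504·(960 + n13)
(0.303 − 0.504)·n13 = 0.504×960 − 823.68 = -339.84
n13 = -339.84 / -0.201 = 1690.7 kg/h

1691 kg/h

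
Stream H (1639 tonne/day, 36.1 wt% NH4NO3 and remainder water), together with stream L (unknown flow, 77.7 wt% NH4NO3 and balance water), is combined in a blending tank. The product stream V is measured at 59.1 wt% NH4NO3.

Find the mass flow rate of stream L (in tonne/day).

2027 tonne/day

Let L be the unknown flow. Total out = 1639 + L.
NH4NO3 balance: 591.68 + 0.777·L = 0.591·(1639 + L)
(0.777 − 0.591)·L = 0.591×1639 − 591.68 = 376.97
L = 376.97 / 0.186 = 2026.7 tonne/day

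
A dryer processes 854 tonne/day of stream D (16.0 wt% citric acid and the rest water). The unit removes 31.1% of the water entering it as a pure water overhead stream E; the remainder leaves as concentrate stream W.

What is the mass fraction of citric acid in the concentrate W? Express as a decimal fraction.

citric acid is not removed: 854×0.160 = 136.64 tonne/day of citric acid enters W.
water entering = 854×0.840 = 717.36 tonne/day; overhead removed = 0.311×717.36 = 223.1 tonne/day.
Concentrate = 854 − 223.1 = 630.9 tonne/day.
Mass fraction = 136.64/630.9 = 0.2166.

0.2166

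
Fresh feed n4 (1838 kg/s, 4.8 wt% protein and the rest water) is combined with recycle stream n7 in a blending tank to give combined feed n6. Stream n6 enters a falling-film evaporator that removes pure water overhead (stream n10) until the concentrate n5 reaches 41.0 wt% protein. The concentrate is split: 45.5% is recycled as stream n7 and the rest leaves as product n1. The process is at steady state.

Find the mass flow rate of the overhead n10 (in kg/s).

Overall protein balance (none leaves overhead): protein in fresh feed = protein in product, i.e. 1838×0.048 = (1−0.455)·n5·0.410.
n5 = 88.224/(0.410×0.545) = 394.83 kg/s.
Recycle n7 = 0.455×394.83 = 179.65 kg/s.
Combined feed n6 = 1838 + 179.65 = 2017.6 kg/s.
Overhead n10 = n6 − n5 = 2017.6 − 394.83 = 1622.8 kg/s.

1623 kg/s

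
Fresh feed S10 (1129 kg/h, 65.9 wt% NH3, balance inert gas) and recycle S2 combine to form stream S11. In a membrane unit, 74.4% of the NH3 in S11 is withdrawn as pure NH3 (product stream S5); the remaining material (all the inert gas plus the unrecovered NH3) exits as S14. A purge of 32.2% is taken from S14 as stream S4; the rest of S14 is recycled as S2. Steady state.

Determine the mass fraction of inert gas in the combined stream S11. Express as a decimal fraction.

0.5705

inert gas enters only via S10 and leaves only via the purge: 1129×0.341 = 0.322×(inert gas in S14), and the membrane unit passes all inert gas, so inert gas in S11 = inert gas in S14 = 1195.6 kg/h.
NH3 in S11: m_A = 1129×0.659 + (1−0.322)·(1−0.744)·m_A, so m_A = 744.01/0.8264 = 900.27 kg/h.
S11 = 900.27 + 1195.6 = 2095.9 kg/h.
inert gas fraction in S11 = 1195.6/2095.9 = 0.5705.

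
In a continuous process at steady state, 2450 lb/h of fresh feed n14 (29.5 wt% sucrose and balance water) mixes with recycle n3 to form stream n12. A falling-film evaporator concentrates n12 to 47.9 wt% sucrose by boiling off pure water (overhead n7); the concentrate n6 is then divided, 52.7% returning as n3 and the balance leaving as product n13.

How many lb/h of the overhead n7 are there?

941.1 lb/h

Overall sucrose balance (none leaves overhead): sucrose in fresh feed = sucrose in product, i.e. 2450×0.295 = (1−0.527)·n6·0.479.
n6 = 722.75/(0.479×0.473) = 3190 lb/h.
Recycle n3 = 0.527×3190 = 1681.1 lb/h.
Combined feed n12 = 2450 + 1681.1 = 4131.1 lb/h.
Overhead n7 = n12 − n6 = 4131.1 − 3190 = 941.13 lb/h.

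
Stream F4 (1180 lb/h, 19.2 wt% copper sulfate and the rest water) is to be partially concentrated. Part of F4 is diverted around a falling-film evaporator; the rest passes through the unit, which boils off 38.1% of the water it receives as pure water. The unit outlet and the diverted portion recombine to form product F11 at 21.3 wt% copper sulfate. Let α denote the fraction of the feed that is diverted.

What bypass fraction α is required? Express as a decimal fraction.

0.680

All 1180×0.192 = 226.56 lb/h of copper sulfate reaches F11, so F11 = 226.56/0.213 = 1063.7 lb/h and vapour = 116.34 lb/h.
The evaporator receives (1−α)·1180 of feed at 0.808 water and removes 0.381 of that water:
0.381×0.808×(1−α)×1180 = 116.34
(1−α) = 116.34/363.26 = 0.3203;  α = 0.6797.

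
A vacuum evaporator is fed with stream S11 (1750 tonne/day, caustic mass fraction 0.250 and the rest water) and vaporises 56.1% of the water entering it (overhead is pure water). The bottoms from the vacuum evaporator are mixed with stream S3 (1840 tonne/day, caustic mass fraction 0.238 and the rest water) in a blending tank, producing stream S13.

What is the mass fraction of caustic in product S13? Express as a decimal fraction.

0.307

Vapour removed = 0.561×0.750×1750 = 736.31 tonne/day; concentrate = 1013.7 tonne/day.
caustic reaching the mixer = 437.5 (from concentrate) + 1840×0.238 = 875.42 tonne/day.
Product flow = 1013.7 + 1840 = 2853.7 tonne/day; caustic fraction = 0.307.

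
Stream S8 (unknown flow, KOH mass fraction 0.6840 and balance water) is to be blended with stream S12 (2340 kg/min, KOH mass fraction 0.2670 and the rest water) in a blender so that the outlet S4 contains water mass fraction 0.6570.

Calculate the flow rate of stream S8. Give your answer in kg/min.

521.5 kg/min

Let S8 be the unknown flow. Total out = 2340 + S8.
water balance: 1715.2 + 0.316·S8 = 0.657·(2340 + S8)
(0.316 − 0.657)·S8 = 0.657×2340 − 1715.2 = -177.84
S8 = -177.84 / -0.341 = 521.52 kg/min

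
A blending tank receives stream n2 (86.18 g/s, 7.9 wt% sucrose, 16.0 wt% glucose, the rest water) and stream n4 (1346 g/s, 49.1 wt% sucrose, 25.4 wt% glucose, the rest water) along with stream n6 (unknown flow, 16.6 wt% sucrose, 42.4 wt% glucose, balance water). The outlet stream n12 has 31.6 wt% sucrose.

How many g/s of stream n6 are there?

Let n6 be the unknown flow. Total out = 1432.2 + n6.
sucrose balance: 667.69 + 0.166·n6 = 0.316·(1432.2 + n6)
(0.166 − 0.316)·n6 = 0.316×1432.2 − 667.69 = -215.13
n6 = -215.13 / -0.150 = 1434.2 g/s

1434 g/s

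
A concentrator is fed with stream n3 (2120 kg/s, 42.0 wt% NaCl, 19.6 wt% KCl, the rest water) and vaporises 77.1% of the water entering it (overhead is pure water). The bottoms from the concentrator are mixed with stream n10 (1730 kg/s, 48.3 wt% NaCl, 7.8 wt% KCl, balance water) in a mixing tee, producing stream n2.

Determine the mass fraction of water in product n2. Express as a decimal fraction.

Vapour removed = 0.771×0.384×2120 = 627.66 kg/s; concentrate = 1492.3 kg/s.
water reaching the mixer = 186.42 (from concentrate) + 1730×0.439 = 945.89 kg/s.
Product flow = 1492.3 + 1730 = 3222.3 kg/s; water fraction = 0.294.

0.294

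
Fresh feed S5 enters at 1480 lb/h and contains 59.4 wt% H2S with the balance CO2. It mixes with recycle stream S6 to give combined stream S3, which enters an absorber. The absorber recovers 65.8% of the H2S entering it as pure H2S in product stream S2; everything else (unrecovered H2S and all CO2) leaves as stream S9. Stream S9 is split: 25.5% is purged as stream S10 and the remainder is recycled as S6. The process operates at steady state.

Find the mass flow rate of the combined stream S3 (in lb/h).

CO2 enters only via S5 and leaves only via the purge: 1480×0.406 = 0.255×(CO2 in S9), and the absorber passes all CO2, so CO2 in S3 = CO2 in S9 = 2356.4 lb/h.
H2S in S3: m_A = 1480×0.594 + (1−0.255)·(1−0.658)·m_A, so m_A = 879.12/0.7452 = 1179.7 lb/h.
S3 = 1179.7 + 2356.4 = 3536.1 lb/h.

3536 lb/h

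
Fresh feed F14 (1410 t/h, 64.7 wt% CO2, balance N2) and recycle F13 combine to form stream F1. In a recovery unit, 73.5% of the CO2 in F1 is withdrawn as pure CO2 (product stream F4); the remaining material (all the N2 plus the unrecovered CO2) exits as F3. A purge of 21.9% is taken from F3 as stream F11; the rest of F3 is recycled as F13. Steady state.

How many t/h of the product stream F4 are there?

845.5 t/h

CO2 in F1: m_A = 1410×0.647 + (1−0.219)·(1−0.735)·m_A, so m_A = 912.27/0.7930 = 1150.4 t/h.
Product F4 = 0.735×1150.4 = 845.51 t/h.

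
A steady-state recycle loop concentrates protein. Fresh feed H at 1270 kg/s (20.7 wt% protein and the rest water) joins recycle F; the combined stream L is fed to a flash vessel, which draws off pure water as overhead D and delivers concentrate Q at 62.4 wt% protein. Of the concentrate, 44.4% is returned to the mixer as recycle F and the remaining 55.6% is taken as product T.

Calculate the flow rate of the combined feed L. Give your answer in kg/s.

1606 kg/s

Overall protein balance (none leaves overhead): protein in fresh feed = protein in product, i.e. 1270×0.207 = (1−0.444)·Q·0.624.
Q = 262.89/(0.624×0.556) = 757.73 kg/s.
Recycle F = 0.444×757.73 = 336.43 kg/s.
Combined feed L = 1270 + 336.43 = 1606.4 kg/s.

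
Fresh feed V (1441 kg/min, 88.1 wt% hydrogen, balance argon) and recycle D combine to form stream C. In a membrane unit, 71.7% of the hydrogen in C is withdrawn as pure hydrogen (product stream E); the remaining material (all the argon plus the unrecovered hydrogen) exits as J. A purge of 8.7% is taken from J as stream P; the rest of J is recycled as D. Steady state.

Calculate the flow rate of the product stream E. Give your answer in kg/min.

hydrogen in C: m_A = 1441×0.881 + (1−0.087)·(1−0.717)·m_A, so m_A = 1269.5/0.7416 = 1711.8 kg/min.
Product E = 0.717×1711.8 = 1227.4 kg/min.

1227 kg/min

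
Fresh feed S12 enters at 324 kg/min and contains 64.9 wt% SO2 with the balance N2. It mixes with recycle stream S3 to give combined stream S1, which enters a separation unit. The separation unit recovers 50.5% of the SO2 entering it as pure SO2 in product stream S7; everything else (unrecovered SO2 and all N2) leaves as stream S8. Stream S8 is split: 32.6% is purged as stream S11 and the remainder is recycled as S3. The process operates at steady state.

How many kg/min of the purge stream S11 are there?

164.6 kg/min

N2 enters only via S12 and leaves only via the purge: 324×0.351 = 0.326×(N2 in S8), and the separation unit passes all N2, so N2 in S1 = N2 in S8 = 348.85 kg/min.
SO2 in S1: m_A = 324×0.649 + (1−0.326)·(1−0.505)·m_A, so m_A = 210.28/0.6664 = 315.55 kg/min.
S8 = (1−0.505)×315.55 + 348.85 = 505.05 kg/min.
Purge S11 = 0.326×505.05 = 164.65 kg/min.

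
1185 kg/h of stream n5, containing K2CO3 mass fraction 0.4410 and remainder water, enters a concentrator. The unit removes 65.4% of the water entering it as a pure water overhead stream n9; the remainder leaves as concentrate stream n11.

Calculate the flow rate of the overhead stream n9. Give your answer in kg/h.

433.2 kg/h

water entering = 1185×0.559 = 662.42 kg/h; overhead removed = 0.654×662.42 = 433.22 kg/h.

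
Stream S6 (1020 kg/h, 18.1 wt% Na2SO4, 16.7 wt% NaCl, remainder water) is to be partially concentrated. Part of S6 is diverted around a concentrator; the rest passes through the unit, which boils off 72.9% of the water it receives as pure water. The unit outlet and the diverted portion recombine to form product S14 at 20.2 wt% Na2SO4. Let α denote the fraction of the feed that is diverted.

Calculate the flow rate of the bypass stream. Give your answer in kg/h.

All 1020×0.181 = 184.62 kg/h of Na2SO4 reaches S14, so S14 = 184.62/0.202 = 913.96 kg/h and vapour = 106.04 kg/h.
The evaporator receives (1−α)·1020 of feed at 0.652 water and removes 0.729 of that water:
0.729×0.652×(1−α)×1020 = 106.04
(1−α) = 106.04/484.81 = 0.2187;  α = 0.7813.
Bypass flow = 0.7813×1020 = 796.9 kg/h.

796.9 kg/h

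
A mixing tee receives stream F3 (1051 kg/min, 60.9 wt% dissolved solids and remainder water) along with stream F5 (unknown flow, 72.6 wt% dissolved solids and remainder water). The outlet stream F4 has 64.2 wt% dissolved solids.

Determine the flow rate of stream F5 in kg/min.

412.9 kg/min

Let F5 be the unknown flow. Total out = 1051 + F5.
dissolved solids balance: 640.06 + 0.726·F5 = 0.642·(1051 + F5)
(0.726 − 0.642)·F5 = 0.642×1051 − 640.06 = 34.683
F5 = 34.683 / 0.084 = 412.89 kg/min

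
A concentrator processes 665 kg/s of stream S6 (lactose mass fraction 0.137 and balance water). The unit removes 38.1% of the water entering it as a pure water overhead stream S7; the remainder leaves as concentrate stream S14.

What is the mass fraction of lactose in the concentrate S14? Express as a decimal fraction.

lactose is not removed: 665×0.137 = 91.105 kg/s of lactose enters S14.
water entering = 665×0.863 = 573.89 kg/s; overhead removed = 0.381×573.89 = 218.65 kg/s.
Concentrate = 665 − 218.65 = 446.35 kg/s.
Mass fraction = 91.105/446.35 = 0.204.

0.204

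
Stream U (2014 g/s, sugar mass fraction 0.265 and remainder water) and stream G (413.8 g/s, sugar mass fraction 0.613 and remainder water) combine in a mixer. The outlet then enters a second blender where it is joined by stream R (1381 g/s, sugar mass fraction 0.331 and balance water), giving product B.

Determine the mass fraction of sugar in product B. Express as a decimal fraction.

0.327

Overall, product flow = 3808.8 g/s.
sugar in = 2014×0.265 + 413.8×0.613 + 1381×0.331 = 1244.5 g/s.
sugar fraction in B = 0.327.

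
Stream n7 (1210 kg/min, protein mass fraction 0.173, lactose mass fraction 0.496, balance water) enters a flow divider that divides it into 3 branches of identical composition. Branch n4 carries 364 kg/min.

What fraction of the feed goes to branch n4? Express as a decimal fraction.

0.301

Fraction to n4 = 364/1210 = 0.3008.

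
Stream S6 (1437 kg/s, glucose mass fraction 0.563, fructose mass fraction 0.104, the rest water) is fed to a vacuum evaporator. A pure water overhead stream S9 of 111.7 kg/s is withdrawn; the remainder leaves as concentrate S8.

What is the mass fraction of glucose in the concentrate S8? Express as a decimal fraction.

0.610

glucose is not removed: 1437×0.563 = 809.03 kg/s of glucose enters S8.
Concentrate = 1437 − 111.7 = 1325.3 kg/s.
Mass fraction = 809.03/1325.3 = 0.610.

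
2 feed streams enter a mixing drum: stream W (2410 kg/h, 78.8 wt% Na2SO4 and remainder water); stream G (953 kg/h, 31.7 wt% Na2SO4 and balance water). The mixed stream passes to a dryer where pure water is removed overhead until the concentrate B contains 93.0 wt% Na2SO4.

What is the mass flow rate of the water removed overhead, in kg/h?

996.1 kg/h

Na2SO4 entering = 2410×0.788 + 953×0.317 = 2201.2 kg/h.
All Na2SO4 reports to B, so B = 2201.2/0.930 = 2366.9 kg/h.
Total feed = 3363 kg/h; overhead = 3363 − 2366.9 = 996.14 kg/h.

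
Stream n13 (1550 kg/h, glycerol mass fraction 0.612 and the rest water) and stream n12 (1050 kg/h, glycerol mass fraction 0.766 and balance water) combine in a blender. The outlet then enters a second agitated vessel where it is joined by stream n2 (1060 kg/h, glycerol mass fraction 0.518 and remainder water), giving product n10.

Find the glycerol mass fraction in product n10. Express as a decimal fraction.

0.629

Overall, product flow = 3660 kg/h.
glycerol in = 1550×0.612 + 1050×0.766 + 1060×0.518 = 2302 kg/h.
glycerol fraction in n10 = 0.629.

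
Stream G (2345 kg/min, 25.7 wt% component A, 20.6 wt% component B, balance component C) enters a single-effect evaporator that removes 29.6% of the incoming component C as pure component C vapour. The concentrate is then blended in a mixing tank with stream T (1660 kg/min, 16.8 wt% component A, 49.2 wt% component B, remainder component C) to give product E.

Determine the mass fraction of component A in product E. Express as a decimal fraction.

0.243

Vapour removed = 0.296×0.537×2345 = 372.74 kg/min; concentrate = 1972.3 kg/min.
component A reaching the mixer = 602.66 (from concentrate) + 1660×0.168 = 881.54 kg/min.
Product flow = 1972.3 + 1660 = 3632.3 kg/min; component A fraction = 0.243.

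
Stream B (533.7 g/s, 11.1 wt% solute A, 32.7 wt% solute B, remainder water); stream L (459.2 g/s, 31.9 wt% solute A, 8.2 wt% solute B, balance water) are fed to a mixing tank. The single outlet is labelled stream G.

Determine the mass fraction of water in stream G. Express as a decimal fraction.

Total flow out = 533.7 + 459.2 = 992.9 g/s.
water in = 533.7×0.562 + 459.2×0.599 = 575 g/s.
water mass fraction in G = 575/992.9 = 0.579.

0.579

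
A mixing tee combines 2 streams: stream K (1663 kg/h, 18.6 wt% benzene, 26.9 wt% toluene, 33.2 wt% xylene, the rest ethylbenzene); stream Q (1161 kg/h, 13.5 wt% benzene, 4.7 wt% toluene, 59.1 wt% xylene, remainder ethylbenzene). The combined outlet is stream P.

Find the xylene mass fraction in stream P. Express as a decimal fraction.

0.438

Total flow out = 1663 + 1161 = 2824 kg/h.
xylene in = 1663×0.332 + 1161×0.591 = 1238.3 kg/h.
xylene mass fraction in P = 1238.3/2824 = 0.438.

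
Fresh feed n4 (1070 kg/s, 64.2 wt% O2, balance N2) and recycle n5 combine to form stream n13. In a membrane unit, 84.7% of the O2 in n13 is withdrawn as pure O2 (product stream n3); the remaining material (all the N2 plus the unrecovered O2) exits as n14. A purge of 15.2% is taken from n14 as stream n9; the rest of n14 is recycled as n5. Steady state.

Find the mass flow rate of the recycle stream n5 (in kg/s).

2239 kg/s

N2 enters only via n4 and leaves only via the purge: 1070×0.358 = 0.152×(N2 in n14), and the membrane unit passes all N2, so N2 in n13 = N2 in n14 = 2520.1 kg/s.
O2 in n13: m_A = 1070×0.642 + (1−0.152)·(1−0.847)·m_A, so m_A = 686.94/0.8703 = 789.35 kg/s.
n14 = (1−0.847)×789.35 + 2520.1 = 2640.9 kg/s.
Recycle n5 = (1−0.152)×2640.9 = 2239.5 kg/s.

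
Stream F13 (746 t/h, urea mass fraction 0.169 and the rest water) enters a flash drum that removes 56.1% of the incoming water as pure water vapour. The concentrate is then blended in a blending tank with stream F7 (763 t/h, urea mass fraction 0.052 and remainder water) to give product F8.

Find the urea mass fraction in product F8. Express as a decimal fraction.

0.143

Vapour removed = 0.561×0.831×746 = 347.78 t/h; concentrate = 398.22 t/h.
urea reaching the mixer = 126.07 (from concentrate) + 763×0.052 = 165.75 t/h.
Product flow = 398.22 + 763 = 1161.2 t/h; urea fraction = 0.143.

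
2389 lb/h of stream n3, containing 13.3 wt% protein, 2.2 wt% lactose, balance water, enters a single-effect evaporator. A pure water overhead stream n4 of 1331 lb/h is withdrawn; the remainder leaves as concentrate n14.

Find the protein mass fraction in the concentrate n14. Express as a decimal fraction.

protein is not removed: 2389×0.133 = 317.74 lb/h of protein enters n14.
Concentrate = 2389 − 1331 = 1058 lb/h.
Mass fraction = 317.74/1058 = 0.3003.

0.3003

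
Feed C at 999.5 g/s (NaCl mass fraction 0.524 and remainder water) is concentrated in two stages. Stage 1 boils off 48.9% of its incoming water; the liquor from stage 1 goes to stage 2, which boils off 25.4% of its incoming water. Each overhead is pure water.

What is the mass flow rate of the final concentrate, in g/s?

water in feed = 999.5×0.476 = 475.76 g/s.
After stage 1: water left = (1−0.489)×475.76 = 243.11; stream total = 766.85 g/s.
After stage 2: water left = (1−0.254)×243.11 = 181.36; final concentrate = 705.1 g/s.

705.1 g/s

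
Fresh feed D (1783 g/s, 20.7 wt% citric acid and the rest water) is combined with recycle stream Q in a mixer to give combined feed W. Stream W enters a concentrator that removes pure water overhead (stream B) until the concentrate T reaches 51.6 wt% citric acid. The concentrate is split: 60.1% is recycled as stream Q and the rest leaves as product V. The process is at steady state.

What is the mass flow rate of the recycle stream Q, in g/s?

Overall citric acid balance (none leaves overhead): citric acid in fresh feed = citric acid in product, i.e. 1783×0.207 = (1−0.601)·T·0.516.
T = 369.08/(0.516×0.399) = 1792.7 g/s.
Recycle Q = 0.601×1792.7 = 1077.4 g/s.

1077 g/s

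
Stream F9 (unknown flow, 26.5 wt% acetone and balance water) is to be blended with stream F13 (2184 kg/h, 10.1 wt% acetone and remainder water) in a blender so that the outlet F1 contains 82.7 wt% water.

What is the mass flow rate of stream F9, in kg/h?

1709 kg/h

Let F9 be the unknown flow. Total out = 2184 + F9.
water balance: 1963.4 + 0.735·F9 = 0.827·(2184 + F9)
(0.735 − 0.827)·F9 = 0.827×2184 − 1963.4 = -157.25
F9 = -157.25 / -0.092 = 1709.2 kg/h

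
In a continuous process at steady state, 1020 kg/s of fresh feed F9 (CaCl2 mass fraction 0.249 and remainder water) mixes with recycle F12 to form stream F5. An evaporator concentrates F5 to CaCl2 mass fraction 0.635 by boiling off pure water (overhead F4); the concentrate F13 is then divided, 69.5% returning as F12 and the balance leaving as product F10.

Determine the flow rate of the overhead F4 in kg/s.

Overall CaCl2 balance (none leaves overhead): CaCl2 in fresh feed = CaCl2 in product, i.e. 1020×0.249 = (1−0.695)·F13·0.635.
F13 = 253.98/(0.635×0.305) = 1311.4 kg/s.
Recycle F12 = 0.695×1311.4 = 911.4 kg/s.
Combined feed F5 = 1020 + 911.4 = 1931.4 kg/s.
Overhead F4 = F5 − F13 = 1931.4 − 1311.4 = 620.03 kg/s.

620 kg/s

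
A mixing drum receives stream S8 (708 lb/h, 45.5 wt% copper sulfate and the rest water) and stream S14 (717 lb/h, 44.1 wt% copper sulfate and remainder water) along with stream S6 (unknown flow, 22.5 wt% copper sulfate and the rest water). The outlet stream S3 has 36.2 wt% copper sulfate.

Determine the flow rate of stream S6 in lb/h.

Let S6 be the unknown flow. Total out = 1425 + S6.
copper sulfate balance: 638.34 + 0.225·S6 = 0.362·(1425 + S6)
(0.225 − 0.362)·S6 = 0.362×1425 − 638.34 = -122.49
S6 = -122.49 / -0.137 = 894.07 lb/h

894.1 lb/h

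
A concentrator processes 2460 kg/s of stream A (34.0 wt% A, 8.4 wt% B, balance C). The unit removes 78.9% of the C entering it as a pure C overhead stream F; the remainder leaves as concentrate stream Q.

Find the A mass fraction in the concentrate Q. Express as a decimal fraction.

A is not removed: 2460×0.340 = 836.4 kg/s of A enters Q.
C entering = 2460×0.576 = 1417 kg/s; overhead removed = 0.789×1417 = 1118 kg/s.
Concentrate = 2460 − 1118 = 1342 kg/s.
Mass fraction = 836.4/1342 = 0.623.

0.623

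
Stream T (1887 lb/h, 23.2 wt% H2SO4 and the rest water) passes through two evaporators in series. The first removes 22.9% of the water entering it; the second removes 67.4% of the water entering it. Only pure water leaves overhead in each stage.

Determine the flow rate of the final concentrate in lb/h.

water in feed = 1887×0.768 = 1449.2 lb/h.
After stage 1: water left = (1−0.229)×1449.2 = 1117.3; stream total = 1555.1 lb/h.
After stage 2: water left = (1−0.674)×1117.3 = 364.25; final concentrate = 802.04 lb/h.

802 lb/h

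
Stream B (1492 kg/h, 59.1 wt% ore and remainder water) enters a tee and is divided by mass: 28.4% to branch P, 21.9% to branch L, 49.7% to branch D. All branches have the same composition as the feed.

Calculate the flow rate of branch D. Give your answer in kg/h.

Branch D flow = 0.497×1492 = 741.52 kg/h.

741.5 kg/h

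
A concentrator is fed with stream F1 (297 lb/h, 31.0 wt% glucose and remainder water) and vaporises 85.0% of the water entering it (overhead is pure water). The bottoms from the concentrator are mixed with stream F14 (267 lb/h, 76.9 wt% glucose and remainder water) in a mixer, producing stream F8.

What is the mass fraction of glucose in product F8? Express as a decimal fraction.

0.763

Vapour removed = 0.850×0.690×297 = 174.19 lb/h; concentrate = 122.81 lb/h.
glucose reaching the mixer = 92.07 (from concentrate) + 267×0.769 = 297.39 lb/h.
Product flow = 122.81 + 267 = 389.81 lb/h; glucose fraction = 0.763.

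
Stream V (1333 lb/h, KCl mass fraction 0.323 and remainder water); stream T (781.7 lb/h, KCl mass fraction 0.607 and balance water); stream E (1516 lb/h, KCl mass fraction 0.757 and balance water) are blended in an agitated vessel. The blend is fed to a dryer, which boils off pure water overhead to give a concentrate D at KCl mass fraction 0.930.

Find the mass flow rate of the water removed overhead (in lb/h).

KCl entering = 1333×0.323 + 781.7×0.607 + 1516×0.757 = 2052.7 lb/h.
All KCl reports to D, so D = 2052.7/0.930 = 2207.2 lb/h.
Total feed = 3630.7 lb/h; overhead = 3630.7 − 2207.2 = 1423.5 lb/h.

1424 lb/h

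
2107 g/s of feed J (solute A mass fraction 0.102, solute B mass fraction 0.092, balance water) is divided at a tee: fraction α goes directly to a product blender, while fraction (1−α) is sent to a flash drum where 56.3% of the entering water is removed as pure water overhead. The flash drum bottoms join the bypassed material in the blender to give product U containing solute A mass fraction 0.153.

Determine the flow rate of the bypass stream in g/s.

All 2107×0.102 = 214.91 g/s of solute A reaches U, so U = 214.91/0.153 = 1404.7 g/s and vapour = 702.33 g/s.
The evaporator receives (1−α)·2107 of feed at 0.806 water and removes 0.563 of that water:
0.563×0.806×(1−α)×2107 = 702.33
(1−α) = 702.33/956.11 = 0.7346;  α = 0.2654.
Bypass flow = 0.2654×2107 = 559.25 g/s.

559.3 g/s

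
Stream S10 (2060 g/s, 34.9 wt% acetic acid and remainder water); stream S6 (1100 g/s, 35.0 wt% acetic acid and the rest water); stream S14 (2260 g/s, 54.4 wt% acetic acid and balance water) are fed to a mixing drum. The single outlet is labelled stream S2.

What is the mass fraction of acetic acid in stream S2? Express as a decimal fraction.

0.431

Total flow out = 2060 + 1100 + 2260 = 5420 g/s.
acetic acid in = 2060×0.349 + 1100×0.350 + 2260×0.544 = 2333.4 g/s.
acetic acid mass fraction in S2 = 2333.4/5420 = 0.431.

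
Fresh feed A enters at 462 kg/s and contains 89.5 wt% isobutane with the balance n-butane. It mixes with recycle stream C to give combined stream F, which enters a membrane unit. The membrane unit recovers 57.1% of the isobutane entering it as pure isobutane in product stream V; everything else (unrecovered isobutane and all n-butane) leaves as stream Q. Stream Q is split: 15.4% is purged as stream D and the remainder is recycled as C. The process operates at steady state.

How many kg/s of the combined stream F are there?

964.1 kg/s

n-butane enters only via A and leaves only via the purge: 462×0.105 = 0.154×(n-butane in Q), and the membrane unit passes all n-butane, so n-butane in F = n-butane in Q = 315 kg/s.
isobutane in F: m_A = 462×0.895 + (1−0.154)·(1−0.571)·m_A, so m_A = 413.49/0.6371 = 649.05 kg/s.
F = 649.05 + 315 = 964.05 kg/s.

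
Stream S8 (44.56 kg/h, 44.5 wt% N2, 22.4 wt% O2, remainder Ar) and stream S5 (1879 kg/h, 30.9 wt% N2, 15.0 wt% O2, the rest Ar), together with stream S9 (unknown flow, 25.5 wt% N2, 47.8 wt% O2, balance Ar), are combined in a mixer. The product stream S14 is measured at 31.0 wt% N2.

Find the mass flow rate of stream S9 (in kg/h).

75.21 kg/h

Let S9 be the unknown flow. Total out = 1923.6 + S9.
N2 balance: 600.44 + 0.255·S9 = 0.310·(1923.6 + S9)
(0.255 − 0.310)·S9 = 0.310×1923.6 − 600.44 = -4.1366
S9 = -4.1366 / -0.055 = 75.211 kg/h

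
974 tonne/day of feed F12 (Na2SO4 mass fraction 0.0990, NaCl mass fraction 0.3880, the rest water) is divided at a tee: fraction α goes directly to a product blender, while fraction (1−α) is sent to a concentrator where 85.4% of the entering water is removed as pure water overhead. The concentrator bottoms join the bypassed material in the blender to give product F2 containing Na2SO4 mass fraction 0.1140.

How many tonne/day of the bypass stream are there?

All 974×0.099 = 96.426 tonne/day of Na2SO4 reaches F2, so F2 = 96.426/0.114 = 845.84 tonne/day and vapour = 128.16 tonne/day.
The evaporator receives (1−α)·974 of feed at 0.513 water and removes 0.854 of that water:
0.854×0.513×(1−α)×974 = 128.16
(1−α) = 128.16/426.71 = 0.3003;  α = 0.6997.
Bypass flow = 0.6997×974 = 681.47 tonne/day.

681.5 tonne/day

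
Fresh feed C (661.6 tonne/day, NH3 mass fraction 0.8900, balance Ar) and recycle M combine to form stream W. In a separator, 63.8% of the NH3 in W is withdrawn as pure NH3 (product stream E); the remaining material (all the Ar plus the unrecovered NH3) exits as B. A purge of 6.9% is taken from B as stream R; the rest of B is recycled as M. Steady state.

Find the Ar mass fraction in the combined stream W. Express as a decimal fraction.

0.5429

Ar enters only via C and leaves only via the purge: 661.6×0.110 = 0.069×(Ar in B), and the separator passes all Ar, so Ar in W = Ar in B = 1054.7 tonne/day.
NH3 in W: m_A = 661.6×0.890 + (1−0.069)·(1−0.638)·m_A, so m_A = 588.82/0.6630 = 888.15 tonne/day.
W = 888.15 + 1054.7 = 1942.9 tonne/day.
Ar fraction in W = 1054.7/1942.9 = 0.5429.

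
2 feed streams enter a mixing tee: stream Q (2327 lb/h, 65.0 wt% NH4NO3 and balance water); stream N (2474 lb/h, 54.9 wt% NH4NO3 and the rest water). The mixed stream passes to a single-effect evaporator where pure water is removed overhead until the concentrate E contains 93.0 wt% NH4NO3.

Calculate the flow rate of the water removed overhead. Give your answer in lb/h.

1714 lb/h

NH4NO3 entering = 2327×0.650 + 2474×0.549 = 2870.8 lb/h.
All NH4NO3 reports to E, so E = 2870.8/0.930 = 3086.9 lb/h.
Total feed = 4801 lb/h; overhead = 4801 − 3086.9 = 1714.1 lb/h.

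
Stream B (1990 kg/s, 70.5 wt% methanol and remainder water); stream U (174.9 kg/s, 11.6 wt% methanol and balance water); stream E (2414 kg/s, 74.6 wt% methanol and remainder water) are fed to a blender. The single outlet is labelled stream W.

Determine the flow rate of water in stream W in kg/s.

1355 kg/s

water out = water in = 1990×0.295 + 174.9×0.884 + 2414×0.254 = 1354.8 kg/s.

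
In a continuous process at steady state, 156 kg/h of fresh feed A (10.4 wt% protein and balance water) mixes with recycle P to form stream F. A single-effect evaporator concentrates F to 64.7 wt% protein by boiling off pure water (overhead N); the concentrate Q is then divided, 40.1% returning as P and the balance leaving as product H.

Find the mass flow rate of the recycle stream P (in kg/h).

16.79 kg/h

Overall protein balance (none leaves overhead): protein in fresh feed = protein in product, i.e. 156×0.104 = (1−0.401)·Q·0.647.
Q = 16.224/(0.647×0.599) = 41.863 kg/h.
Recycle P = 0.401×41.863 = 16.787 kg/h.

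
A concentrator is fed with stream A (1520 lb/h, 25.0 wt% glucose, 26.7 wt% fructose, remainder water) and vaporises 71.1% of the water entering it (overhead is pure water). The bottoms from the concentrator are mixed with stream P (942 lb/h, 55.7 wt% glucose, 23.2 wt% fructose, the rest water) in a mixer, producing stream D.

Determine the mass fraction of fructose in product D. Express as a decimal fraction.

0.322

Vapour removed = 0.711×0.483×1520 = 521.99 lb/h; concentrate = 998.01 lb/h.
fructose reaching the mixer = 405.84 (from concentrate) + 942×0.232 = 624.38 lb/h.
Product flow = 998.01 + 942 = 1940 lb/h; fructose fraction = 0.322.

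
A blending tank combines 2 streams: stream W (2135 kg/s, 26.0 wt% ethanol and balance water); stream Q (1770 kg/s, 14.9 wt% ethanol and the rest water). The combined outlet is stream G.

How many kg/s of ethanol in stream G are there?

818.8 kg/s

ethanol out = ethanol in = 2135×0.260 + 1770×0.149 = 818.83 kg/s.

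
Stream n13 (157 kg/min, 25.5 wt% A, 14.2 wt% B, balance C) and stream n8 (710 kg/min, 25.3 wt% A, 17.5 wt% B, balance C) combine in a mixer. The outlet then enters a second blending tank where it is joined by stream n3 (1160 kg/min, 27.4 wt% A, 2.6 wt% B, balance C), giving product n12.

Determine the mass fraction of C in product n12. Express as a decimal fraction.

0.648

Overall, product flow = 2027 kg/min.
C in = 157×0.603 + 710×0.572 + 1160×0.700 = 1312.8 kg/min.
C fraction in n12 = 0.648.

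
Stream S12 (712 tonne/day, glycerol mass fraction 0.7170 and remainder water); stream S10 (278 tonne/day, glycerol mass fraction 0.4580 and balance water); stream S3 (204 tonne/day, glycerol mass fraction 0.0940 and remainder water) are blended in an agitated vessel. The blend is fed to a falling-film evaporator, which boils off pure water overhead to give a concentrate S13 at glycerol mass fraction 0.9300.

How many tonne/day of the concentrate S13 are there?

706.5 tonne/day

glycerol entering = 712×0.717 + 278×0.458 + 204×0.094 = 657 tonne/day.
All glycerol reports to S13, so S13 = 657/0.930 = 706.46 tonne/day.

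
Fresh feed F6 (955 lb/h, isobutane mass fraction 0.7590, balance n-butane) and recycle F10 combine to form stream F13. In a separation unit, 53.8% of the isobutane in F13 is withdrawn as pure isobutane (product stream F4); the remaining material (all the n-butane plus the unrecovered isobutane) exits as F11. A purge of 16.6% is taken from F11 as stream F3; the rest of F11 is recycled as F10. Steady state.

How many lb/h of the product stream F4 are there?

isobutane in F13: m_A = 955×0.759 + (1−0.166)·(1−0.538)·m_A, so m_A = 724.85/0.6147 = 1179.2 lb/h.
Product F4 = 0.538×1179.2 = 634.41 lb/h.

634.4 lb/h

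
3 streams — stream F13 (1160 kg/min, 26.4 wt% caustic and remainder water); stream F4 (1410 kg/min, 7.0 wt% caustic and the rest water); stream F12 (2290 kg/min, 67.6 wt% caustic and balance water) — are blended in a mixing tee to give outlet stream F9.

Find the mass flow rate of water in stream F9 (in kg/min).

2907 kg/min

water out = water in = 1160×0.736 + 1410×0.930 + 2290×0.324 = 2907 kg/min.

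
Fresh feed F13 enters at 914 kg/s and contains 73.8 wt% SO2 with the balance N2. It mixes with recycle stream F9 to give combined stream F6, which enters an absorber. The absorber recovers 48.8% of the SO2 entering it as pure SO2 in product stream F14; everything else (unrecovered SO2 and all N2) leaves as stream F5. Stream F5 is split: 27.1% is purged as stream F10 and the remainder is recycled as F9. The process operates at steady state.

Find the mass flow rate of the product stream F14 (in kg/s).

SO2 in F6: m_A = 914×0.738 + (1−0.271)·(1−0.488)·m_A, so m_A = 674.53/0.6268 = 1076.2 kg/s.
Product F14 = 0.488×1076.2 = 525.2 kg/s.

525.2 kg/s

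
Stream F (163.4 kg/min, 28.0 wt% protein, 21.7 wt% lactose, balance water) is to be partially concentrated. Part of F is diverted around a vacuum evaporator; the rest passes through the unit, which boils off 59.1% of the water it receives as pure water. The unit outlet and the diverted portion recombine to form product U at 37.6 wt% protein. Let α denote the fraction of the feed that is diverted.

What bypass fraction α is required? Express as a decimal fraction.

All 163.4×0.280 = 45.752 kg/min of protein reaches U, so U = 45.752/0.376 = 121.68 kg/min and vapour = 41.719 kg/min.
The evaporator receives (1−α)·163.4 of feed at 0.503 water and removes 0.591 of that water:
0.591×0.503×(1−α)×163.4 = 41.719
(1−α) = 41.719/48.574 = 0.8589;  α = 0.1411.

0.141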